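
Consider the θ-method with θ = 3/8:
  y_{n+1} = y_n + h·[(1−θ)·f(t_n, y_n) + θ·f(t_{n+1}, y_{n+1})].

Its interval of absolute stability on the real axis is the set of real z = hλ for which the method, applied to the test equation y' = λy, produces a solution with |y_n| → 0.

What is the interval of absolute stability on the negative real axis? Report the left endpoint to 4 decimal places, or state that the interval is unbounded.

Test eqn y'=λy, z=hλ:
  y_{n+1} = y_n + z·[5/8·y_n + 3/8·y_{n+1}] ⇒ (1 − 3/8z)y_{n+1} = (1 + 5/8z)y_n
  R(z) = (1 + 5/8z)/(1 − 3/8z).

Solve |R(x)|<1 on ℝ⁻.
x=-0.48: |R|=0.5932
R=−1: 1+5/8x = −1+3/8x ⇒ -1/4x=2 ⇒ x=2/(-1/4)=-8.0000
Confirm numerically:
  x=-7.534: |R|=0.96954 <1
  x=-6.854: |R|=0.91975 <1
  x=-6.473: |R|=0.88862 <1
  x=-8.519: |R|=1.03093 >1
  x=-8.122: |R|=1.00754 >1
Interval (-8.0000, 0).

(-8.0000, 0).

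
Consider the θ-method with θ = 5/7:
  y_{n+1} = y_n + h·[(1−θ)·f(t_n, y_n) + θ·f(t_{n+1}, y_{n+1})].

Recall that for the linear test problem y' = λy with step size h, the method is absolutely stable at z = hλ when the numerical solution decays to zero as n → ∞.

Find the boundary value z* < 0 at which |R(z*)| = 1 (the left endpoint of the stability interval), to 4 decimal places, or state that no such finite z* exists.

Set f=λy, z=hλ:
  y_{n+1} = y_n + z·[2/7·y_n + 5/7·y_{n+1}] ⇒ (1 − 5/7z)y_{n+1} = (1 + 2/7z)y_n
  R(z) = (1 + 2/7z)/(1 − 5/7z).

Need |R(x)|<1, x<0.
x=-1.37: |R|=0.3076
x=-2: |R|=0.1765
x=-10: |R|=0.2281
x=-100: |R|=0.3807
θ=5/7≥1/2 ⇒ |1+2/7x|<|1−5/7x| ∀x<0 ⇒ stable on all of ℝ⁻.

unbounded; (−∞, 0).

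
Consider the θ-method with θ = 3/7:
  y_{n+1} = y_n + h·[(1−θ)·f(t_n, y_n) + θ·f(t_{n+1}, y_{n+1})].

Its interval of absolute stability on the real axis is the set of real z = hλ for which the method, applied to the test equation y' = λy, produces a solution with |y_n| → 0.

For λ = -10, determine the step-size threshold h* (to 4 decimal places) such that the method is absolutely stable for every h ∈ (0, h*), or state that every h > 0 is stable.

(-14.0000,0); λ=-10 ⇒ h* = (14)/10 = 1.4000.

Test eqn y'=λy, z=hλ:
  y_{n+1} = y_n + z·[4/7·y_n + 3/7·y_{n+1}] ⇒ (1 − 3/7z)y_{n+1} = (1 + 4/7z)y_n
  Hence R(z) = (1 + 4/7z)/(1 − 3/7z).

Solve |R(x)|<1 on ℝ⁻.
x=-1.08: |R|=0.2617
R=−1: 1+4/7x = −1+3/7x ⇒ -1/7x=2 ⇒ x=2/(-1/7)=-14.0000
Confirm numerically:
  x=-13.676: |R|=0.99325 <1
  x=-12.979: |R|=0.97777 <1
  x=-9.179: |R|=0.86041 <1
  x=-8.541: |R|=0.83266 <1
  x=-14.529: |R|=1.01046 >1
  x=-14.326: |R|=1.00652 >1
  x=-14.029: |R|=1.00059 >1
So |R|<1 on (-14.0000, 0).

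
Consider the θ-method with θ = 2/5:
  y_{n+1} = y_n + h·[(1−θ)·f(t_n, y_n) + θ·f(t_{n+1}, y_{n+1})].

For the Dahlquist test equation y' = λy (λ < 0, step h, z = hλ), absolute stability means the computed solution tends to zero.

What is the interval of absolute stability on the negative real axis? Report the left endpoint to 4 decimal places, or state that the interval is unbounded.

With y'=λy (z=hλ):
  y_{n+1} = y_n + z·[3/5·y_n + 2/5·y_{n+1}] ⇒ (1 − 2/5z)y_{n+1} = (1 + 3/5z)y_n
  ⇒ R(z) = (1 + 3/5z)/(1 − 2/5z).

Need |R(x)|<1, x<0.
x=-1.44: |R|=0.0863
R=−1: 1+3/5x = −1+2/5x ⇒ -1/5x=2 ⇒ x=2/(-1/5)=-10.0000
Confirm numerically:
  x=-7.574: |R|=0.87959 <1
  x=-7.273: |R|=0.86048 <1
  x=-5.166: |R|=0.68471 <1
  x=-10.477: |R|=1.01838 >1
  x=-10.025: |R|=1.00100 >1
Interval (-10.0000, 0).

(-10.0000, 0).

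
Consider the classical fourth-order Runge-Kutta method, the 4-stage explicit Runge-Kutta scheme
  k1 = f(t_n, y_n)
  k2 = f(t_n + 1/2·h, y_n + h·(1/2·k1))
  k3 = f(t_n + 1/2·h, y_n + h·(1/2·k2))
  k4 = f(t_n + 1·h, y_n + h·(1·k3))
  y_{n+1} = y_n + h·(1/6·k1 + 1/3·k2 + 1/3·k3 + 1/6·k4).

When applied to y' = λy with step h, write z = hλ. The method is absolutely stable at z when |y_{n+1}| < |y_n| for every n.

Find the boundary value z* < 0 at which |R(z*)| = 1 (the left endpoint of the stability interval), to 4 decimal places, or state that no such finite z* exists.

Set f=λy, z=hλ:
  order 4, 4-stage ⇒ R(z)=1+z+z^2/2+z^3/6+z^4/24
  (e.g. R(-0.76)=0.46954, |R|=0.46954)

Solve |R(x)|<1 on ℝ⁻.
x=-0.76: |R|=0.4695
|R(-2.92)|=1.2228 |R(-1.06)|=0.3559 |R(-0.58)|=0.5604
Bisect:
  x_lo=-3.2664 |R|=2.0030  x_hi=-0.1227 |R|=0.8846
  mid=-1.69452 |R|=0.27378 →hi
  mid=-2.48046 |R|=0.62961 →hi
  mid=-2.87343 |R|=1.14121 →lo
  mid=-2.67694 |R|=0.84856 →hi
  mid=-2.77518 |R|=0.98487 →hi
  mid=-2.82431 |R|=1.06043 →lo
  mid=-2.79975 |R|=1.02201 →lo
  mid=-2.78747 |R|=1.00328 →lo
  mid=-2.78133 |R|=0.99403 →hi
  ...
  [-2.78535,-2.78516] ⇒ x*=-2.7853
Interval (-2.7853, 0).

z* = -2.7853.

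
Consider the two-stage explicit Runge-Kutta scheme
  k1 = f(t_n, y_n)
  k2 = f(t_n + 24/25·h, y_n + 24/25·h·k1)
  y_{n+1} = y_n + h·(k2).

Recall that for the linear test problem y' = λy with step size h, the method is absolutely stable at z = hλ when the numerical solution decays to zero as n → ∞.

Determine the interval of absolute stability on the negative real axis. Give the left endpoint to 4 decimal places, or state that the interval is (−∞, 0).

Set f=λy, z=hλ:
  k1=λy_n ⇒ h·k1=z·y_n;  k2=λ(1+24/25z)y_n ⇒ h·k2=z(1+24/25z)y_n
  y_{n+1}/y_n = 1 + z(1+24/25z) = 1 + z + 24/25z²
  Hence R(z) = 1 + z + 24/25z².

Find x<0 with |R(x)|<1.
x=-0.31: |R|=0.7823
R=1: x+24/25x²=0 ⇒ x=−25/24=-1.0417; min R=1−1/(4·24/25)=0.7396>−1
Confirm numerically:
  x=-0.656: |R|=0.75712 <1
  x=-0.569: |R|=0.74181 <1
  x=-0.509: |R|=0.73972 <1
  x=-0.465: |R|=0.74258 <1
  x=-1.635: |R|=1.93130 >1
  x=-1.273: |R|=1.28271 >1
Stable set (-1.0417, 0).

(-1.0417, 0).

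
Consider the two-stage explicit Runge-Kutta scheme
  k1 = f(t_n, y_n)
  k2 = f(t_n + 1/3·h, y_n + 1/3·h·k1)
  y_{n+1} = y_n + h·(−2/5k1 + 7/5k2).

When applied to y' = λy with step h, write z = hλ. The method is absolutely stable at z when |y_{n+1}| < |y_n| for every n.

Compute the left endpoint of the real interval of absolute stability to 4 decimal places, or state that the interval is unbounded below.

left endpoint -2.1429.

Test eqn y'=λy, z=hλ:
  k1=λy_n ⇒ h·k1=z·y_n;  k2=λ(1+1/3z)y_n ⇒ h·k2=z(1+1/3z)y_n
  y_{n+1}/y_n = 1 − 2/5z + 7/5z(1+1/3z) = 1 + z + 7/15z²
  so R(z) = 1 + z + 7/15z².

Need |R(x)|<1, x<0.
x=-1.15: |R|=0.4672
R=1: x+7/15x²=0 ⇒ x=−15/7=-2.1429; min R=1−1/(4·7/15)=0.4643>−1
Confirm numerically:
  x=-1.159: |R|=0.46786 <1
  x=-1.091: |R|=0.46446 <1
  x=-0.900: |R|=0.47800 <1
  x=-2.698: |R|=1.69896 >1
  x=-2.249: |R|=1.11140 >1
  x=-2.201: |R|=1.05972 >1
Stable set (-2.1429, 0).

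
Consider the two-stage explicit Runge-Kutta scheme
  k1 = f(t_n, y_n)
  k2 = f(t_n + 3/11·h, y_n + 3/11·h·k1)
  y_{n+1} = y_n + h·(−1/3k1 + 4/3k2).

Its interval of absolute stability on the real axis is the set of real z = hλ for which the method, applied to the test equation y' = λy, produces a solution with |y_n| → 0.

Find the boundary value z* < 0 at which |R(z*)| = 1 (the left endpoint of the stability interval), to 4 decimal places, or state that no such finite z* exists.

left endpoint -2.7500.

On y'=λy, z=hλ:
  k1=λy_n ⇒ h·k1=z·y_n;  k2=λ(1+3/11z)y_n ⇒ h·k2=z(1+3/11z)y_n
  y_{n+1}/y_n = 1 − 1/3z + 4/3z(1+3/11z) = 1 + z + 4/11z²
  Hence R(z) = 1 + z + 4/11z².

Boundary: |R(x)|=1, x<0.
x=-1.7: |R|=0.3509
R=1: x+4/11x²=0 ⇒ x=−11/4=-2.7500; min R=1−1/(4·4/11)=0.3125>−1
Confirm numerically:
  x=-2.637: |R|=0.89164 <1
  x=-2.102: |R|=0.50469 <1
  x=-1.813: |R|=0.38226 <1
  x=-1.352: |R|=0.31269 <1
  x=-3.329: |R|=1.70091 >1
  x=-2.864: |R|=1.11873 >1
  x=-2.810: |R|=1.06131 >1
Stable set (-2.7500, 0).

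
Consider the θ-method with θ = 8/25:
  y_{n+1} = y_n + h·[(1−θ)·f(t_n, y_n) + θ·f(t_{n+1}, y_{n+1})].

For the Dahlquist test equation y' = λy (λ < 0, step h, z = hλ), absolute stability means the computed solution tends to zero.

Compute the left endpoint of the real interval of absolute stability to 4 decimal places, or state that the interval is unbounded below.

z* = -5.5556.

With y'=λy (z=hλ):
  y_{n+1} = y_n + z·[17/25·y_n + 8/25·y_{n+1}] ⇒ (1 − 8/25z)y_{n+1} = (1 + 17/25z)y_n
  ⇒ R(z) = (1 + 17/25z)/(1 − 8/25z).

Need |R(x)|<1, x<0.
x=-1.52: |R|=0.0226
R=−1: 1+17/25x = −1+8/25x ⇒ -9/25x=2 ⇒ x=2/(-9/25)=-5.5556
Confirm numerically:
  x=-3.848: |R|=0.72451 <1
  x=-3.726: |R|=0.69957 <1
  x=-3.668: |R|=0.68740 <1
  x=-5.875: |R|=1.03993 >1
  x=-5.861: |R|=1.03824 >1
  x=-5.604: |R|=1.00624 >1
So |R|<1 on (-5.5556, 0).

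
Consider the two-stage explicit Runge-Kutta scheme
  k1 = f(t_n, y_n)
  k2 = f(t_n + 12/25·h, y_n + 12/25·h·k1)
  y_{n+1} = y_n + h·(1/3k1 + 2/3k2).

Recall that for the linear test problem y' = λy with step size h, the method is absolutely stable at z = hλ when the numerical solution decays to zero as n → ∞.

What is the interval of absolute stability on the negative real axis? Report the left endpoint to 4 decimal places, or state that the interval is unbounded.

z∈(-3.1250,0).

Set f=λy, z=hλ:
  k1=λy_n ⇒ h·k1=z·y_n;  k2=λ(1+12/25z)y_n ⇒ h·k2=z(1+12/25z)y_n
  y_{n+1}/y_n = 1 + 1/3z + 2/3z(1+12/25z) = 1 + z + 8/25z²
  Hence R(z) = 1 + z + 8/25z².

Boundary: |R(x)|=1, x<0.
x=-1.33: |R|=0.2360
R=1: x+8/25x²=0 ⇒ x=−25/8=-3.1250; min R=1−1/(4·8/25)=0.2188>−1
Confirm numerically:
  x=-2.617: |R|=0.57458 <1
  x=-2.204: |R|=0.35044 <1
  x=-1.897: |R|=0.25455 <1
  x=-1.276: |R|=0.24502 <1
  x=-3.659: |R|=1.62525 >1
  x=-3.554: |R|=1.48789 >1
  x=-3.438: |R|=1.34435 >1
So |R|<1 on (-3.1250, 0).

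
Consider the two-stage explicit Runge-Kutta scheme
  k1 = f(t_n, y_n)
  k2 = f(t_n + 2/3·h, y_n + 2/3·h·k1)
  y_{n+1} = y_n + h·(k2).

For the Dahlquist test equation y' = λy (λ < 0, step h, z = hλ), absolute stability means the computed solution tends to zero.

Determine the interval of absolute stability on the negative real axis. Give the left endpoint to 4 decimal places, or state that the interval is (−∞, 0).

z∈(-1.5000,0).

With y'=λy (z=hλ):
  k1=λy_n ⇒ h·k1=z·y_n;  k2=λ(1+2/3z)y_n ⇒ h·k2=z(1+2/3z)y_n
  y_{n+1}/y_n = 1 + z(1+2/3z) = 1 + z + 2/3z²
  ⇒ R(z) = 1 + z + 2/3z².

Need |R(x)|<1, x<0.
x=-1.48: |R|=0.9803
R=1: x+2/3x²=0 ⇒ x=−3/2=-1.5000; min R=1−1/(4·2/3)=0.6250>−1
Confirm numerically:
  x=-1.131: |R|=0.72177 <1
  x=-1.002: |R|=0.66734 <1
  x=-0.885: |R|=0.63715 <1
  x=-0.672: |R|=0.62906 <1
  x=-1.920: |R|=1.53760 >1
  x=-1.875: |R|=1.46875 >1
  x=-1.772: |R|=1.32132 >1
Stable set (-1.5000, 0).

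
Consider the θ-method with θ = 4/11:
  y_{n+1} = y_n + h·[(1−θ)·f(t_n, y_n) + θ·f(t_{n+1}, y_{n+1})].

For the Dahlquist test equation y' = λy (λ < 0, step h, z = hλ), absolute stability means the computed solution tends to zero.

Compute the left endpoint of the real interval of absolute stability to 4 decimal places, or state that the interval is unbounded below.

On y'=λy, z=hλ:
  y_{n+1} = y_n + z·[7/11·y_n + 4/11·y_{n+1}] ⇒ (1 − 4/11z)y_{n+1} = (1 + 7/11z)y_n
  so R(z) = (1 + 7/11z)/(1 − 4/11z).

Solve |R(x)|<1 on ℝ⁻.
x=-1.1: |R|=0.2143
R=−1: 1+7/11x = −1+4/11x ⇒ -3/11x=2 ⇒ x=2/(-3/11)=-7.3333
Confirm numerically:
  x=-6.599: |R|=0.94109 <1
  x=-6.294: |R|=0.91381 <1
  x=-5.399: |R|=0.82197 <1
  x=-4.229: |R|=0.66639 <1
  x=-7.845: |R|=1.03622 >1
  x=-7.738: |R|=1.02894 >1
So |R|<1 on (-7.3333, 0).

z* = -7.3333.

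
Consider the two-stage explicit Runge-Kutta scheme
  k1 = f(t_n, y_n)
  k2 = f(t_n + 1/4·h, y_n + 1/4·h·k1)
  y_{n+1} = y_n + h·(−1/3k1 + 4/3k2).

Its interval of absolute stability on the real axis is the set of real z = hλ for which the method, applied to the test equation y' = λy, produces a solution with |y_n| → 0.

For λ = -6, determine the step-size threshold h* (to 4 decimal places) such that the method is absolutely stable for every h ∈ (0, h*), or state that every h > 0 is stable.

(-3.0000,0); λ=-6 ⇒ h* = (3)/6 = 0.5000.

With y'=λy (z=hλ):
  k1=λy_n ⇒ h·k1=z·y_n;  k2=λ(1+1/4z)y_n ⇒ h·k2=z(1+1/4z)y_n
  y_{n+1}/y_n = 1 − 1/3z + 4/3z(1+1/4z) = 1 + z + 1/3z²
  Hence R(z) = 1 + z + 1/3z².

Need |R(x)|<1, x<0.
x=-0.3: |R|=0.7300
R=1: x+1/3x²=0 ⇒ x=−3=-3.0000; min R=1−1/(4·1/3)=0.2500>−1
Confirm numerically:
  x=-2.582: |R|=0.64024 <1
  x=-2.541: |R|=0.61123 <1
  x=-1.503: |R|=0.25000 <1
  x=-3.427: |R|=1.48778 >1
  x=-3.268: |R|=1.29194 >1
So |R|<1 on (-3.0000, 0).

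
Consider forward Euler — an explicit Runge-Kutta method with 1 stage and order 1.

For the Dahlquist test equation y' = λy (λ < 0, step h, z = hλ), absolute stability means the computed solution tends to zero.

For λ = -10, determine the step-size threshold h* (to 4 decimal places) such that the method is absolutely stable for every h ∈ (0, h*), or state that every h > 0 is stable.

(-2.0000,0); λ=-10 ⇒ h* = 0.2000.

With y'=λy (z=hλ):
  order 1, 1-stage ⇒ R(z)=1+z
  (e.g. R(-0.83)=0.17000, |R|=0.17000)

Need |R(x)|<1, x<0.
x=-0.83: |R|=0.1700
|R(-2.17)|=1.1700 |R(-1.93)|=0.9300 |R(-0.88)|=0.1200
Bisect:
  x_lo=-2.5702 |R|=1.5702  x_hi=-0.2472 |R|=0.7528
  mid=-1.40869 |R|=0.40869 →hi
  mid=-1.98943 |R|=0.98943 →hi
  mid=-2.27980 |R|=1.27980 →lo
  mid=-2.13461 |R|=1.13461 →lo
  mid=-2.06202 |R|=1.06202 →lo
  mid=-2.02573 |R|=1.02573 →lo
  mid=-2.00758 |R|=1.00758 →lo
  mid=-1.99850 |R|=0.99850 →hi
  mid=-2.00304 |R|=1.00304 →lo
  ...
  [-2.00006,-1.99992] ⇒ x*=-2.0000
Stable set (-2.0000, 0).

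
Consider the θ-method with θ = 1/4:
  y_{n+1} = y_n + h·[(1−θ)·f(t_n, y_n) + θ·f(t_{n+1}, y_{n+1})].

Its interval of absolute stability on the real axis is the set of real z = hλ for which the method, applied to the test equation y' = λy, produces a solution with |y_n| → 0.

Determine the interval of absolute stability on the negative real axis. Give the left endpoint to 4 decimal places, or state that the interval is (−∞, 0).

z∈(-4.0000,0).

Test eqn y'=λy, z=hλ:
  y_{n+1} = y_n + z·[3/4·y_n + 1/4·y_{n+1}] ⇒ (1 − 1/4z)y_{n+1} = (1 + 3/4z)y_n
  Hence R(z) = (1 + 3/4z)/(1 − 1/4z).

Find x<0 with |R(x)|<1.
x=-1.1: |R|=0.1373
R=−1: 1+3/4x = −1+1/4x ⇒ -1/2x=2 ⇒ x=2/(-1/2)=-4.0000
Confirm numerically:
  x=-3.751: |R|=0.93575 <1
  x=-3.145: |R|=0.76067 <1
  x=-3.106: |R|=0.74838 <1
  x=-3.104: |R|=0.74775 <1
  x=-4.174: |R|=1.04257 >1
  x=-4.027: |R|=1.00673 >1
  x=-4.026: |R|=1.00648 >1
Stable set (-4.0000, 0).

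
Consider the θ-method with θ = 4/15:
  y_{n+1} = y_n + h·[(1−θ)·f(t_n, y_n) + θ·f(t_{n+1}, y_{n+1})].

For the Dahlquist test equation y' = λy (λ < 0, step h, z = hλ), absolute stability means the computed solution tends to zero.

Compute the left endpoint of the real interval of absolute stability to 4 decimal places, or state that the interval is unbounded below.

Set f=λy, z=hλ:
  y_{n+1} = y_n + z·[11/15·y_n + 4/15·y_{n+1}] ⇒ (1 − 4/15z)y_{n+1} = (1 + 11/15z)y_n
  R(z) = (1 + 11/15z)/(1 − 4/15z).

Solve |R(x)|<1 on ℝ⁻.
x=-1.02: |R|=0.1981
R=−1: 1+11/15x = −1+4/15x ⇒ -7/15x=2 ⇒ x=2/(-7/15)=-4.2857
Confirm numerically:
  x=-3.747: |R|=0.87425 <1
  x=-2.800: |R|=0.60305 <1
  x=-2.465: |R|=0.48733 <1
  x=-4.787: |R|=1.10276 >1
  x=-4.715: |R|=1.08875 >1
So |R|<1 on (-4.2857, 0).

left endpoint -4.2857.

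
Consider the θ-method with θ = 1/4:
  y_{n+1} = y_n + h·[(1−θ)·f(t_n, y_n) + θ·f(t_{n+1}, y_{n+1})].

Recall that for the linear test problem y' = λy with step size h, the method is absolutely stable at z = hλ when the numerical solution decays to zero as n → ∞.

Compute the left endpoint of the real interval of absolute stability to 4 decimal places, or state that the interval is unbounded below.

left endpoint -4.0000.

With y'=λy (z=hλ):
  y_{n+1} = y_n + z·[3/4·y_n + 1/4·y_{n+1}] ⇒ (1 − 1/4z)y_{n+1} = (1 + 3/4z)y_n
  R(z) = (1 + 3/4z)/(1 − 1/4z).

Need |R(x)|<1, x<0.
x=-1.3: |R|=0.0189
R=−1: 1+3/4x = −1+1/4x ⇒ -1/2x=2 ⇒ x=2/(-1/2)=-4.0000
Confirm numerically:
  x=-3.493: |R|=0.86467 <1
  x=-2.384: |R|=0.49373 <1
  x=-1.867: |R|=0.27288 <1
  x=-1.712: |R|=0.19888 <1
  x=-4.469: |R|=1.11076 >1
  x=-4.451: |R|=1.10673 >1
  x=-4.243: |R|=1.05896 >1
So |R|<1 on (-4.0000, 0).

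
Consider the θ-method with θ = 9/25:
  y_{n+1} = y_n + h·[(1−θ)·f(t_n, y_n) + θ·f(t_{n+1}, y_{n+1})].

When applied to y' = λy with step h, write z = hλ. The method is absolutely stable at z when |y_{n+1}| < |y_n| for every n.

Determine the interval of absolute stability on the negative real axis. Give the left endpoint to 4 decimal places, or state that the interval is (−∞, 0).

With y'=λy (z=hλ):
  y_{n+1} = y_n + z·[16/25·y_n + 9/25·y_{n+1}] ⇒ (1 − 9/25z)y_{n+1} = (1 + 16/25z)y_n
  so R(z) = (1 + 16/25z)/(1 − 9/25z).

Solve |R(x)|<1 on ℝ⁻.
x=-0.38: |R|=0.6657
R=−1: 1+16/25x = −1+9/25x ⇒ -7/25x=2 ⇒ x=2/(-7/25)=-7.1429
Confirm numerically:
  x=-6.358: |R|=0.93318 <1
  x=-6.090: |R|=0.90766 <1
  x=-3.735: |R|=0.59302 <1
  x=-7.457: |R|=1.02387 >1
  x=-7.235: |R|=1.00716 >1
Stable set (-7.1429, 0).

(-7.1429, 0).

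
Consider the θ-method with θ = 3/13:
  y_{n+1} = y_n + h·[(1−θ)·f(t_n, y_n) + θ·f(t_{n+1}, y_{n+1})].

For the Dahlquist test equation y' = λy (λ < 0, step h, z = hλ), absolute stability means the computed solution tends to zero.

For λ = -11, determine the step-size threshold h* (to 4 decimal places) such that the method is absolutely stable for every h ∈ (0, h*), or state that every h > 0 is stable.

Set f=λy, z=hλ:
  y_{n+1} = y_n + z·[10/13·y_n + 3/13·y_{n+1}] ⇒ (1 − 3/13z)y_{n+1} = (1 + 10/13z)y_n
  Hence R(z) = (1 + 10/13z)/(1 − 3/13z).

Solve |R(x)|<1 on ℝ⁻.
x=-0.71: |R|=0.3900
R=−1: 1+10/13x = −1+3/13x ⇒ -7/13x=2 ⇒ x=2/(-7/13)=-3.7143
Confirm numerically:
  x=-2.886: |R|=0.73229 <1
  x=-2.179: |R|=0.44992 <1
  x=-1.927: |R|=0.33385 <1
  x=-1.713: |R|=0.22769 <1
  x=-4.298: |R|=1.15780 >1
  x=-4.114: |R|=1.11041 >1
  x=-4.005: |R|=1.08135 >1
Interval (-3.7143, 0).

(-3.7143,0); λ=-11 ⇒ h* = (26/7)/11 = 0.3377.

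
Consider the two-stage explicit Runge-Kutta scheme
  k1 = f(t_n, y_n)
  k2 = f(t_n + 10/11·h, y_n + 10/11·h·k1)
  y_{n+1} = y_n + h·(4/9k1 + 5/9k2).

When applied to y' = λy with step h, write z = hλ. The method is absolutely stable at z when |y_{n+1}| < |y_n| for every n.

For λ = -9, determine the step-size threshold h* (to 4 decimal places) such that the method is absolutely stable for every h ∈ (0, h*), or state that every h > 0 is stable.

Set f=λy, z=hλ:
  k1=λy_n ⇒ h·k1=z·y_n;  k2=λ(1+10/11z)y_n ⇒ h·k2=z(1+10/11z)y_n
  y_{n+1}/y_n = 1 + 4/9z + 5/9z(1+10/11z) = 1 + z + 50/99z²
  Hence R(z) = 1 + z + 50/99z².

Boundary: |R(x)|=1, x<0.
x=-1.18: |R|=0.5232
R=1: x+50/99x²=0 ⇒ x=−99/50=-1.9800; min R=1−1/(4·50/99)=0.5050>−1
Confirm numerically:
  x=-1.528: |R|=0.65118 <1
  x=-1.439: |R|=0.60682 <1
  x=-1.137: |R|=0.51591 <1
  x=-1.053: |R|=0.50700 <1
  x=-2.472: |R|=1.61425 >1
  x=-2.457: |R|=1.59191 >1
  x=-2.159: |R|=1.19518 >1
Interval (-1.9800, 0).

(-1.9800,0); λ=-9 ⇒ h* = (99/50)/9 = 0.2200.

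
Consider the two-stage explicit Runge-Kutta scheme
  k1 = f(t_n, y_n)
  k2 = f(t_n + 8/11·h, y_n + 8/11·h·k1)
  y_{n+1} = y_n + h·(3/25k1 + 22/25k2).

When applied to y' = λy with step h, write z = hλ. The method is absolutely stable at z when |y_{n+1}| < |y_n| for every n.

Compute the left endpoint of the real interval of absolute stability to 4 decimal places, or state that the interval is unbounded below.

On y'=λy, z=hλ:
  k1=λy_n ⇒ h·k1=z·y_n;  k2=λ(1+8/11z)y_n ⇒ h·k2=z(1+8/11z)y_n
  y_{n+1}/y_n = 1 + 3/25z + 22/25z(1+8/11z) = 1 + z + 16/25z²
  Hence R(z) = 1 + z + 16/25z².

Need |R(x)|<1, x<0.
x=-1.35: |R|=0.8164
R=1: x+16/25x²=0 ⇒ x=−25/16=-1.5625; min R=1−1/(4·16/25)=0.6094>−1
Confirm numerically:
  x=-1.280: |R|=0.76858 <1
  x=-1.016: |R|=0.64464 <1
  x=-0.995: |R|=0.63862 <1
  x=-0.700: |R|=0.61360 <1
  x=-2.042: |R|=1.62665 >1
  x=-1.872: |R|=1.37081 >1
  x=-1.685: |R|=1.13210 >1
So |R|<1 on (-1.5625, 0).

left endpoint -1.5625.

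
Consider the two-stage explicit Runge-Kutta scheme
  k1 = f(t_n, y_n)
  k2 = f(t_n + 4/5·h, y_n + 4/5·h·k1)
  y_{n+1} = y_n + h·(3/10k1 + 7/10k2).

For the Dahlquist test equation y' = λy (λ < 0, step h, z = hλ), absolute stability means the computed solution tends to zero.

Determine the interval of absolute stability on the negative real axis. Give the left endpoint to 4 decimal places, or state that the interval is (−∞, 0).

On y'=λy, z=hλ:
  k1=λy_n ⇒ h·k1=z·y_n;  k2=λ(1+4/5z)y_n ⇒ h·k2=z(1+4/5z)y_n
  y_{n+1}/y_n = 1 + 3/10z + 7/10z(1+4/5z) = 1 + z + 14/25z²
  R(z) = 1 + z + 14/25z².

Need |R(x)|<1, x<0.
x=-0.63: |R|=0.5923
R=1: x+14/25x²=0 ⇒ x=−25/14=-1.7857; min R=1−1/(4·14/25)=0.5536>−1
Confirm numerically:
  x=-1.543: |R|=0.79028 <1
  x=-1.496: |R|=0.75729 <1
  x=-1.309: |R|=0.65055 <1
  x=-0.722: |R|=0.56992 <1
  x=-2.327: |R|=1.70536 >1
  x=-2.262: |R|=1.60332 >1
  x=-1.894: |R|=1.11485 >1
So |R|<1 on (-1.7857, 0).

(-1.7857, 0).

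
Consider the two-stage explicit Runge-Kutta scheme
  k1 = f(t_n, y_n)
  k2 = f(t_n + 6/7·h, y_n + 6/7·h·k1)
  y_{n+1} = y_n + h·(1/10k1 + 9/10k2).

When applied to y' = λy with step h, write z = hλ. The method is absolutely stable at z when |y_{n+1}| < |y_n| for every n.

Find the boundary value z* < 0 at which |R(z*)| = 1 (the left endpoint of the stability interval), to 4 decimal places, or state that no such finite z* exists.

left endpoint -1.2963.

On y'=λy, z=hλ:
  k1=λy_n ⇒ h·k1=z·y_n;  k2=λ(1+6/7z)y_n ⇒ h·k2=z(1+6/7z)y_n
  y_{n+1}/y_n = 1 + 1/10z + 9/10z(1+6/7z) = 1 + z + 27/35z²
  R(z) = 1 + z + 27/35z².

Find x<0 with |R(x)|<1.
x=-1.47: |R|=1.1970
R=1: x+27/35x²=0 ⇒ x=−35/27=-1.2963; min R=1−1/(4·27/35)=0.6759>−1
Confirm numerically:
  x=-1.166: |R|=0.88280 <1
  x=-1.035: |R|=0.79137 <1
  x=-0.976: |R|=0.75884 <1
  x=-0.855: |R|=0.70893 <1
  x=-1.509: |R|=1.24761 >1
  x=-1.441: |R|=1.16086 >1
  x=-1.336: |R|=1.04092 >1
So |R|<1 on (-1.2963, 0).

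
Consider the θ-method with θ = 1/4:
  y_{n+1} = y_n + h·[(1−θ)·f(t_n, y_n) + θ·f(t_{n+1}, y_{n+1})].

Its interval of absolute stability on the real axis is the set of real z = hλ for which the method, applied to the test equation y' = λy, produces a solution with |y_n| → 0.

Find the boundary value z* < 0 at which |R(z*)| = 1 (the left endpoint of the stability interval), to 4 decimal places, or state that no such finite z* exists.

left endpoint -4.0000.

Set f=λy, z=hλ:
  y_{n+1} = y_n + z·[3/4·y_n + 1/4·y_{n+1}] ⇒ (1 − 1/4z)y_{n+1} = (1 + 3/4z)y_n
  Hence R(z) = (1 + 3/4z)/(1 − 1/4z).

Solve |R(x)|<1 on ℝ⁻.
x=-1.12: |R|=0.1250
R=−1: 1+3/4x = −1+1/4x ⇒ -1/2x=2 ⇒ x=2/(-1/2)=-4.0000
Confirm numerically:
  x=-2.410: |R|=0.50390 <1
  x=-1.750: |R|=0.21739 <1
  x=-1.619: |R|=0.15252 <1
  x=-4.072: |R|=1.01784 >1
  x=-4.025: |R|=1.00623 >1
Interval (-4.0000, 0).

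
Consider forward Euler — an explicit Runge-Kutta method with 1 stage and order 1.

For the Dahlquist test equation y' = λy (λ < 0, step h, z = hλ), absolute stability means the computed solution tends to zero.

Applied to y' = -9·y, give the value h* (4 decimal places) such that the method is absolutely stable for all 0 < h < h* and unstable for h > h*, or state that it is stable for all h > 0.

On y'=λy, z=hλ:
  order 1, 1-stage ⇒ R(z)=1+z
  (e.g. R(-0.76)=0.24000, |R|=0.24000)

Solve |R(x)|<1 on ℝ⁻.
x=-0.76: |R|=0.2400
|R(-1.71)|=0.7100 |R(-0.67)|=0.3300 |R(-0.54)|=0.4600
Bisect:
  x_lo=-2.3952 |R|=1.3952  x_hi=-0.1168 |R|=0.8832
  mid=-1.25598 |R|=0.25598 →hi
  mid=-1.82560 |R|=0.82560 →hi
  mid=-2.11041 |R|=1.11041 →lo
  mid=-1.96800 |R|=0.96800 →hi
  mid=-2.03921 |R|=1.03921 →lo
  mid=-2.00360 |R|=1.00360 →lo
  mid=-1.98580 |R|=0.98580 →hi
  mid=-1.99470 |R|=0.99470 →hi
  mid=-1.99915 |R|=0.99915 →hi
  mid=-2.00138 |R|=1.00138 →lo
  ...
  [-2.00013,-1.99999] ⇒ x*=-2.0000
Interval (-2.0000, 0).

(-2.0000,0); λ=-9 ⇒ h* = 0.2222.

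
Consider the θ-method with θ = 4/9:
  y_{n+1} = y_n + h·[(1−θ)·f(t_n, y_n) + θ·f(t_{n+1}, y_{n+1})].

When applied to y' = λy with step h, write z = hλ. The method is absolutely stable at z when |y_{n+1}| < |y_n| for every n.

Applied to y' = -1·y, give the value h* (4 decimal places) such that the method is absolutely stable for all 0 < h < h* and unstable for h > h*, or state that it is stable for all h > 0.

(-18.0000,0); λ=-1 ⇒ h* = (18)/1 = 18.0000.

With y'=λy (z=hλ):
  y_{n+1} = y_n + z·[5/9·y_n + 4/9·y_{n+1}] ⇒ (1 − 4/9z)y_{n+1} = (1 + 5/9z)y_n
  R(z) = (1 + 5/9z)/(1 − 4/9z).

Find x<0 with |R(x)|<1.
x=-0.47: |R|=0.6112
R=−1: 1+5/9x = −1+4/9x ⇒ -1/9x=2 ⇒ x=2/(-1/9)=-18.0000
Confirm numerically:
  x=-17.107: |R|=0.98847 <1
  x=-14.418: |R|=0.94627 <1
  x=-9.240: |R|=0.80940 <1
  x=-18.548: |R|=1.00659 >1
  x=-18.537: |R|=1.00646 >1
  x=-18.260: |R|=1.00317 >1
Interval (-18.0000, 0).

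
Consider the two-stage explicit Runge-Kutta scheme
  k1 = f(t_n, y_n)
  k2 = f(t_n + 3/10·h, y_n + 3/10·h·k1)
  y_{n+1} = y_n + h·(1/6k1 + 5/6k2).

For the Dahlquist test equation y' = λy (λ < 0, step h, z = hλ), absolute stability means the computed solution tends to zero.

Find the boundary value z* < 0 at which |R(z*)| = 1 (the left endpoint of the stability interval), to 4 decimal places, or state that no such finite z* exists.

z* = -4.0000.

With y'=λy (z=hλ):
  k1=λy_n ⇒ h·k1=z·y_n;  k2=λ(1+3/10z)y_n ⇒ h·k2=z(1+3/10z)y_n
  y_{n+1}/y_n = 1 + 1/6z + 5/6z(1+3/10z) = 1 + z + 1/4z²
  ⇒ R(z) = 1 + z + 1/4z².

Boundary: |R(x)|=1, x<0.
x=-1.08: |R|=0.2116
R=1: x+1/4x²=0 ⇒ x=−4=-4.0000; min R=1−1/(4·1/4)=0.0000>−1
Confirm numerically:
  x=-3.961: |R|=0.96138 <1
  x=-3.705: |R|=0.72676 <1
  x=-2.411: |R|=0.04223 <1
  x=-1.608: |R|=0.03842 <1
  x=-4.409: |R|=1.45082 >1
  x=-4.061: |R|=1.06193 >1
So |R|<1 on (-4.0000, 0).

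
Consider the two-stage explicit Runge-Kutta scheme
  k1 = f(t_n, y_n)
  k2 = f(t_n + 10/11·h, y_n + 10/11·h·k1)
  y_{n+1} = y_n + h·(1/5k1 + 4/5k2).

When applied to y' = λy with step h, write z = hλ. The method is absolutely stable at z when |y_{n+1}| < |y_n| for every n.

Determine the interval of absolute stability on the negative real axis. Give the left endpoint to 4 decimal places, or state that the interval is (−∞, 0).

With y'=λy (z=hλ):
  k1=λy_n ⇒ h·k1=z·y_n;  k2=λ(1+10/11z)y_n ⇒ h·k2=z(1+10/11z)y_n
  y_{n+1}/y_n = 1 + 1/5z + 4/5z(1+10/11z) = 1 + z + 8/11z²
  Hence R(z) = 1 + z + 8/11z².

Boundary: |R(x)|=1, x<0.
x=-1.68: |R|=1.3727
R=1: x+8/11x²=0 ⇒ x=−11/8=-1.3750; min R=1−1/(4·8/11)=0.6562>−1
Confirm numerically:
  x=-1.206: |R|=0.85177 <1
  x=-1.118: |R|=0.79104 <1
  x=-1.069: |R|=0.76210 <1
  x=-0.998: |R|=0.72637 <1
  x=-1.943: |R|=1.80264 >1
  x=-1.897: |R|=1.72017 >1
  x=-1.710: |R|=1.41662 >1
So |R|<1 on (-1.3750, 0).

z∈(-1.3750,0).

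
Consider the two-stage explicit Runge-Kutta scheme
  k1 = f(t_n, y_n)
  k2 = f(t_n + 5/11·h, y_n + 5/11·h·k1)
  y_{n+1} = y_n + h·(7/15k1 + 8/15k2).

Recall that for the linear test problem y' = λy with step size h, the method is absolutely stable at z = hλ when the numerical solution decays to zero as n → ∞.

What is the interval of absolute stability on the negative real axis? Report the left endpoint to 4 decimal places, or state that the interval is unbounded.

(-4.1250, 0).

On y'=λy, z=hλ:
  k1=λy_n ⇒ h·k1=z·y_n;  k2=λ(1+5/11z)y_n ⇒ h·k2=z(1+5/11z)y_n
  y_{n+1}/y_n = 1 + 7/15z + 8/15z(1+5/11z) = 1 + z + 8/33z²
  ⇒ R(z) = 1 + z + 8/33z².

Solve |R(x)|<1 on ℝ⁻.
x=-0.56: |R|=0.5160
R=1: x+8/33x²=0 ⇒ x=−33/8=-4.1250; min R=1−1/(4·8/33)=-0.0312>−1
Confirm numerically:
  x=-3.311: |R|=0.34663 <1
  x=-2.469: |R|=0.00881 <1
  x=-1.867: |R|=0.02198 <1
  x=-4.696: |R|=1.65004 >1
  x=-4.550: |R|=1.46879 >1
  x=-4.409: |R|=1.30355 >1
Interval (-4.1250, 0).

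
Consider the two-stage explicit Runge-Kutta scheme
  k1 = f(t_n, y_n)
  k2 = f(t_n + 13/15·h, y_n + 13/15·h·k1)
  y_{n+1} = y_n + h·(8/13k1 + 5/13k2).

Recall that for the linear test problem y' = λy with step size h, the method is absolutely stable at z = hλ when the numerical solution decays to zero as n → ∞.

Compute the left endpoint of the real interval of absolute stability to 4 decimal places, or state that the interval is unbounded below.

With y'=λy (z=hλ):
  k1=λy_n ⇒ h·k1=z·y_n;  k2=λ(1+13/15z)y_n ⇒ h·k2=z(1+13/15z)y_n
  y_{n+1}/y_n = 1 + 8/13z + 5/13z(1+13/15z) = 1 + z + 1/3z²
  Hence R(z) = 1 + z + 1/3z².

Boundary: |R(x)|=1, x<0.
x=-0.76: |R|=0.4325
R=1: x+1/3x²=0 ⇒ x=−3=-3.0000; min R=1−1/(4·1/3)=0.2500>−1
Confirm numerically:
  x=-2.626: |R|=0.67263 <1
  x=-2.374: |R|=0.50463 <1
  x=-1.657: |R|=0.25822 <1
  x=-1.405: |R|=0.25301 <1
  x=-3.134: |R|=1.13999 >1
  x=-3.118: |R|=1.12264 >1
So |R|<1 on (-3.0000, 0).

left endpoint -3.0000.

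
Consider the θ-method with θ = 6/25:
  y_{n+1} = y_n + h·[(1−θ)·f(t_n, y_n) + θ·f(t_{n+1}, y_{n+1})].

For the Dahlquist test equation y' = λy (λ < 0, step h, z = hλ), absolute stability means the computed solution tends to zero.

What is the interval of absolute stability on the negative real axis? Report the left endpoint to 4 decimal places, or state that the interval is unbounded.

Test eqn y'=λy, z=hλ:
  y_{n+1} = y_n + z·[19/25·y_n + 6/25·y_{n+1}] ⇒ (1 − 6/25z)y_{n+1} = (1 + 19/25z)y_n
  so R(z) = (1 + 19/25z)/(1 − 6/25z).

Solve |R(x)|<1 on ℝ⁻.
x=-1.37: |R|=0.0310
R=−1: 1+19/25x = −1+6/25x ⇒ -13/25x=2 ⇒ x=2/(-13/25)=-3.8462
Confirm numerically:
  x=-3.184: |R|=0.80482 <1
  x=-2.802: |R|=0.67536 <1
  x=-2.217: |R|=0.44705 <1
  x=-4.257: |R|=1.10567 >1
  x=-4.126: |R|=1.07312 >1
  x=-3.979: |R|=1.03534 >1
Stable set (-3.8462, 0).

(-3.8462, 0).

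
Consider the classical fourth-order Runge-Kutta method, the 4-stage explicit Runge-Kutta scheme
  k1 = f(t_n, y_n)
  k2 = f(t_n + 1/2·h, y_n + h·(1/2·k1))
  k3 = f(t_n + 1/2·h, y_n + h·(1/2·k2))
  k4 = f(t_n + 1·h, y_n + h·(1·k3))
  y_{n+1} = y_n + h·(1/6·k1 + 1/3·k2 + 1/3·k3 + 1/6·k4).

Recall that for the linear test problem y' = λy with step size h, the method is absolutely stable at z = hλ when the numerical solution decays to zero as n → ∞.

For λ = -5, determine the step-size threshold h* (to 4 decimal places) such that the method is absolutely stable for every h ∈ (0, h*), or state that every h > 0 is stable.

(-2.7853,0); λ=-5 ⇒ h* = 0.5571.

Test eqn y'=λy, z=hλ:
  order 4, 4-stage ⇒ R(z)=1+z+z^2/2+z^3/6+z^4/24
  (e.g. R(-1.04)=0.36207, |R|=0.36207)

Find x<0 with |R(x)|<1.
x=-1.04: |R|=0.3621
|R(-2.55)|=0.6995 |R(-1.99)|=0.3300 |R(-1.55)|=0.2711
Bisect:
  x_lo=-3.3297 |R|=2.1828  x_hi=-0.3180 |R|=0.7276
  mid=-1.82387 |R|=0.28926 →hi
  mid=-2.57680 |R|=0.72854 →hi
  mid=-2.95326 |R|=1.28422 →lo
  mid=-2.76503 |R|=0.96987 →hi
  mid=-2.85914 |R|=1.11717 →lo
  mid=-2.81209 |R|=1.04115 →lo
  mid=-2.78856 |R|=1.00493 →lo
  mid=-2.77679 |R|=0.98726 →hi
  mid=-2.78268 |R|=0.99606 →hi
  ...
  [-2.78543,-2.78525] ⇒ x*=-2.7853
Stable set (-2.7853, 0).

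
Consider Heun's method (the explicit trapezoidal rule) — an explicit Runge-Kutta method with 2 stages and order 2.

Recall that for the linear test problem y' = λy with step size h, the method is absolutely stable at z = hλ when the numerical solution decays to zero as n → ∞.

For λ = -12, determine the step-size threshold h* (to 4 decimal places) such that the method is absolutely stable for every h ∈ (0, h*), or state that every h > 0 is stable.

On y'=λy, z=hλ:
  order 2, 2-stage ⇒ R(z)=1+z+z^2/2
  (e.g. R(-0.51)=0.62005, |R|=0.62005)

Boundary: |R(x)|=1, x<0.
x=-0.51: |R|=0.6200
|R(-1.54)|=0.6458 |R(-1.4)|=0.5800 |R(-0.83)|=0.5145
Bisect:
  x_lo=-2.4012 |R|=1.4817  x_hi=-0.0661 |R|=0.9361
  mid=-1.23366 |R|=0.52730 →hi
  mid=-1.81744 |R|=0.83410 →hi
  mid=-2.10933 |R|=1.11530 →lo
  mid=-1.96338 |R|=0.96405 →hi
  mid=-2.03635 |R|=1.03701 →lo
  mid=-1.99987 |R|=0.99987 →hi
  mid=-2.01811 |R|=1.01827 →lo
  mid=-2.00899 |R|=1.00903 →lo
  mid=-2.00443 |R|=1.00444 →lo
  mid=-2.00215 |R|=1.00215 →lo
  ...
  [-2.00001,-1.99987] ⇒ x*=-2.0000
So |R|<1 on (-2.0000, 0).

(-2.0000,0); λ=-12 ⇒ h* = 0.1667.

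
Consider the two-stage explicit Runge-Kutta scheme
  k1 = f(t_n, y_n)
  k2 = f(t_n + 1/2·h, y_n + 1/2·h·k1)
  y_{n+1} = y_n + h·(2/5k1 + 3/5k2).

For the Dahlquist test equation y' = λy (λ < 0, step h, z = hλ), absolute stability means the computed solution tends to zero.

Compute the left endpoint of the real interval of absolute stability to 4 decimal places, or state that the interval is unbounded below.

Set f=λy, z=hλ:
  k1=λy_n ⇒ h·k1=z·y_n;  k2=λ(1+1/2z)y_n ⇒ h·k2=z(1+1/2z)y_n
  y_{n+1}/y_n = 1 + 2/5z + 3/5z(1+1/2z) = 1 + z + 3/10z²
  R(z) = 1 + z + 3/10z².

Solve |R(x)|<1 on ℝ⁻.
x=-0.75: |R|=0.4187
R=1: x+3/10x²=0 ⇒ x=−10/3=-3.3333; min R=1−1/(4·3/10)=0.1667>−1
Confirm numerically:
  x=-2.452: |R|=0.35169 <1
  x=-1.813: |R|=0.17309 <1
  x=-1.402: |R|=0.18768 <1
  x=-3.874: |R|=1.62836 >1
  x=-3.818: |R|=1.55514 >1
  x=-3.781: |R|=1.50779 >1
So |R|<1 on (-3.3333, 0).

left endpoint -3.3333.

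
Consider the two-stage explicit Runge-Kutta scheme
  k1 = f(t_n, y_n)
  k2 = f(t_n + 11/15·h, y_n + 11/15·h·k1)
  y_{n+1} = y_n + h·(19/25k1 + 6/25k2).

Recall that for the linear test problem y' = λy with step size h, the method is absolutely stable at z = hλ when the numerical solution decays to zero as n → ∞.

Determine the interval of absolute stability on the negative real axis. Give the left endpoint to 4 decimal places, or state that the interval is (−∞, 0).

With y'=λy (z=hλ):
  k1=λy_n ⇒ h·k1=z·y_n;  k2=λ(1+11/15z)y_n ⇒ h·k2=z(1+11/15z)y_n
  y_{n+1}/y_n = 1 + 19/25z + 6/25z(1+11/15z) = 1 + z + 22/125z²
  R(z) = 1 + z + 22/125z².

Solve |R(x)|<1 on ℝ⁻.
x=-1.48: |R|=0.0945
R=1: x+22/125x²=0 ⇒ x=−125/22=-5.6818; min R=1−1/(4·22/125)=-0.4205>−1
Confirm numerically:
  x=-4.508: |R|=0.06868 <1
  x=-4.388: |R|=0.00080 <1
  x=-4.305: |R|=0.04319 <1
  x=-2.315: |R|=0.37178 <1
  x=-6.024: |R|=1.36279 >1
  x=-5.791: |R|=1.11128 >1
So |R|<1 on (-5.6818, 0).

z∈(-5.6818,0).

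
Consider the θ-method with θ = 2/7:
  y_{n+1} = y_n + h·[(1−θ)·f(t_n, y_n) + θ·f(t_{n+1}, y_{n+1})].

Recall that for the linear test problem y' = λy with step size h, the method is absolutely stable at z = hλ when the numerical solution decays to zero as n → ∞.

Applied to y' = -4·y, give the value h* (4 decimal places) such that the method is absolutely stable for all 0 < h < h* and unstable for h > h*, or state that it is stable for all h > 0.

With y'=λy (z=hλ):
  y_{n+1} = y_n + z·[5/7·y_n + 2/7·y_{n+1}] ⇒ (1 − 2/7z)y_{n+1} = (1 + 5/7z)y_n
  ⇒ R(z) = (1 + 5/7z)/(1 − 2/7z).

Find x<0 with |R(x)|<1.
x=-1.13: |R|=0.1458
R=−1: 1+5/7x = −1+2/7x ⇒ -3/7x=2 ⇒ x=2/(-3/7)=-4.6667
Confirm numerically:
  x=-4.525: |R|=0.97352 <1
  x=-4.471: |R|=0.96318 <1
  x=-2.952: |R|=0.60136 <1
  x=-5.213: |R|=1.09405 >1
  x=-4.776: |R|=1.01982 >1
So |R|<1 on (-4.6667, 0).

(-4.6667,0); λ=-4 ⇒ h* = (14/3)/4 = 1.1667.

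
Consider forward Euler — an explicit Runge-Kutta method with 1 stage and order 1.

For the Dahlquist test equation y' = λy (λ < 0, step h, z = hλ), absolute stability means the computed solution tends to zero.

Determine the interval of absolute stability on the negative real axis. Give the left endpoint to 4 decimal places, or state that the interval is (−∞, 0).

Set f=λy, z=hλ:
  order 1, 1-stage ⇒ R(z)=1+z
  (e.g. R(-1.74)=-0.74000, |R|=0.74000)

Boundary: |R(x)|=1, x<0.
x=-1.74: |R|=0.7400
|R(-2.35)|=1.3500 |R(-1.17)|=0.1700 |R(-1.05)|=0.0500
Bisect:
  x_lo=-2.4223 |R|=1.4223  x_hi=-0.1130 |R|=0.8870
  mid=-1.26764 |R|=0.26764 →hi
  mid=-1.84495 |R|=0.84495 →hi
  mid=-2.13361 |R|=1.13361 →lo
  mid=-1.98928 |R|=0.98928 →hi
  mid=-2.06145 |R|=1.06145 →lo
  mid=-2.02536 |R|=1.02536 →lo
  mid=-2.00732 |R|=1.00732 →lo
  ...
  [-2.00013,-1.99999] ⇒ x*=-2.0000
So |R|<1 on (-2.0000, 0).

(-2.0000, 0).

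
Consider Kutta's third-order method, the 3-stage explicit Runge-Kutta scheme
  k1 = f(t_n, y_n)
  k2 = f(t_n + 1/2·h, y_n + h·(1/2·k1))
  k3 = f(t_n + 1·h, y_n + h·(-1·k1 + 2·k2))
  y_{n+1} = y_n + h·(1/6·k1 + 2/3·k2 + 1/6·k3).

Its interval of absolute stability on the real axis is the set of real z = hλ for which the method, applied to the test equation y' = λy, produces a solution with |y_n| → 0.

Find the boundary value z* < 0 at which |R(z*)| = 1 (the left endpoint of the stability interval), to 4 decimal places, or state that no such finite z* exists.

With y'=λy (z=hλ):
  order 3, 3-stage ⇒ R(z)=1+z+z^2/2+z^3/6
  (e.g. R(-0.77)=0.45036, |R|=0.45036)

Solve |R(x)|<1 on ℝ⁻.
x=-0.77: |R|=0.4504
|R(-1.7)|=0.0738 |R(-1.54)|=0.0371 |R(-0.66)|=0.5099
Bisect:
  x_lo=-2.8767 |R|=1.7066  x_hi=-0.2282 |R|=0.7959
  mid=-1.55245 |R|=0.02900 →hi
  mid=-2.21458 |R|=0.57258 →hi
  mid=-2.54564 |R|=1.05491 →lo
  mid=-2.38011 |R|=0.79484 →hi
  mid=-2.46287 |R|=0.91986 →hi
  mid=-2.50426 |R|=0.98610 →hi
  mid=-2.52495 |R|=1.02018 →lo
  mid=-2.51460 |R|=1.00306 →lo
  mid=-2.50943 |R|=0.99456 →hi
  ...
  [-2.51282,-2.51266] ⇒ x*=-2.5127
Interval (-2.5127, 0).

left endpoint -2.5127.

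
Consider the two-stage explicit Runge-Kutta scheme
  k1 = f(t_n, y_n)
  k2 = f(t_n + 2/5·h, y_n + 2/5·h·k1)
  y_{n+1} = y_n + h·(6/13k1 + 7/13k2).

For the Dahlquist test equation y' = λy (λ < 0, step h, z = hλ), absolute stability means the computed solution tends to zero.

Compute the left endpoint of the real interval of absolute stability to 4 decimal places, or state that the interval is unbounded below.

left endpoint -4.6429.

Test eqn y'=λy, z=hλ:
  k1=λy_n ⇒ h·k1=z·y_n;  k2=λ(1+2/5z)y_n ⇒ h·k2=z(1+2/5z)y_n
  y_{n+1}/y_n = 1 + 6/13z + 7/13z(1+2/5z) = 1 + z + 14/65z²
  ⇒ R(z) = 1 + z + 14/65z².

Boundary: |R(x)|=1, x<0.
x=-1.62: |R|=0.0547
R=1: x+14/65x²=0 ⇒ x=−65/14=-4.6429; min R=1−1/(4·14/65)=-0.1607>−1
Confirm numerically:
  x=-3.093: |R|=0.03249 <1
  x=-3.004: |R|=0.06037 <1
  x=-2.380: |R|=0.15998 <1
  x=-1.899: |R|=0.12228 <1
  x=-5.220: |R|=1.64889 >1
  x=-5.016: |R|=1.40313 >1
So |R|<1 on (-4.6429, 0).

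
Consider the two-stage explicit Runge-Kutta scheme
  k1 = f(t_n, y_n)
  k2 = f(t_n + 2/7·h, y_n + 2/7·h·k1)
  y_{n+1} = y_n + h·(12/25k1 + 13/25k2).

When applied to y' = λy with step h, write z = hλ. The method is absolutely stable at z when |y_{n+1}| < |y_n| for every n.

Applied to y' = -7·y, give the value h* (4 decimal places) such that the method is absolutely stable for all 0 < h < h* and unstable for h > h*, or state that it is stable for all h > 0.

With y'=λy (z=hλ):
  k1=λy_n ⇒ h·k1=z·y_n;  k2=λ(1+2/7z)y_n ⇒ h·k2=z(1+2/7z)y_n
  y_{n+1}/y_n = 1 + 12/25z + 13/25z(1+2/7z) = 1 + z + 26/175z²
  so R(z) = 1 + z + 26/175z².

Boundary: |R(x)|=1, x<0.
x=-0.78: |R|=0.3104
R=1: x+26/175x²=0 ⇒ x=−175/26=-6.7308; min R=1−1/(4·26/175)=-0.6827>−1
Confirm numerically:
  x=-6.535: |R|=0.80992 <1
  x=-5.045: |R|=0.26356 <1
  x=-3.896: |R|=0.64086 <1
  x=-6.869: |R|=1.14107 >1
  x=-6.772: |R|=1.04148 >1
So |R|<1 on (-6.7308, 0).

(-6.7308,0); λ=-7 ⇒ h* = (175/26)/7 = 0.9615.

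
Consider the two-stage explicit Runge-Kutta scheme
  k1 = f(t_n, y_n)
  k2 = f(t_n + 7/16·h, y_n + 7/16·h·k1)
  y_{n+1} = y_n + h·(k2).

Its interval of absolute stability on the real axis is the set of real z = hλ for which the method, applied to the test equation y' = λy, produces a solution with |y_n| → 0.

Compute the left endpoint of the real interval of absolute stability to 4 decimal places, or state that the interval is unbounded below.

Set f=λy, z=hλ:
  k1=λy_n ⇒ h·k1=z·y_n;  k2=λ(1+7/16z)y_n ⇒ h·k2=z(1+7/16z)y_n
  y_{n+1}/y_n = 1 + z(1+7/16z) = 1 + z + 7/16z²
  ⇒ R(z) = 1 + z + 7/16z².

Solve |R(x)|<1 on ℝ⁻.
x=-1.48: |R|=0.4783
R=1: x+7/16x²=0 ⇒ x=−16/7=-2.2857; min R=1−1/(4·7/16)=0.4286>−1
Confirm numerically:
  x=-2.025: |R|=0.76902 <1
  x=-2.023: |R|=0.76748 <1
  x=-1.870: |R|=0.65989 <1
  x=-1.169: |R|=0.42887 <1
  x=-2.821: |R|=1.66064 >1
  x=-2.779: |R|=1.59974 >1
  x=-2.461: |R|=1.18873 >1
Stable set (-2.2857, 0).

left endpoint -2.2857.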